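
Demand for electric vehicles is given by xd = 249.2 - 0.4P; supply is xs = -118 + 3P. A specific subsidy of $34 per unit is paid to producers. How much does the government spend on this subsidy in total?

Government cost = $7412

Pre-subsidy: 249.2 - 0.4P = -118 + 3P gives P* = 108, x* = 206.
With the subsidy, sellers receive Ps = Pb + 34 for each unit, where Pb is the price buyers pay.
Supply in terms of Pb becomes xs = -118 + 3(Pb + 34) = -16 + 3Pb. Setting this equal to demand: 249.2 - 0.4Pb = -16 + 3Pb, so Pb = 78.
Sellers receive Ps = 78 + 34 = 112; x' = 249.2 − 0.4·78 = 218.
Government outlay = subsidy × quantity = 34 × 218 = 7412.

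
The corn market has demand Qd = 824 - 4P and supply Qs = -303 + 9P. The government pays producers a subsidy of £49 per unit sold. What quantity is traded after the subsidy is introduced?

Q' = 7968/13

Pre-subsidy: 824 - 4P = -303 + 9P gives P* = 1127/13, Q* = 6204/13.
With the subsidy, sellers receive Ps = Pb + 49 for each unit, where Pb is the price buyers pay.
Supply in terms of Pb becomes Qs = -303 + 9(Pb + 49) = 138 + 9Pb. Setting this equal to demand: 824 - 4Pb = 138 + 9Pb, so Pb = 686/13.
Sellers receive Ps = 686/13 + 49 = 1323/13; Q' = 824 − 4·(686/13) = 7968/13.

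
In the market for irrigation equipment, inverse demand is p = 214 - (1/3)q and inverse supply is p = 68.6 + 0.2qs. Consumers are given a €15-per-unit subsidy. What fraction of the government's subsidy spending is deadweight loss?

Pre-subsidy: 214 - (1/3)q = 68.6 + 0.2q gives q* = 272.625 and p* = 123.125.
With the rebate, buyers effectively pay pb = ps − 15, where ps is the price sellers receive.
On the curves, pb = 214 - (1/3)q and ps = 68.6 + 0.2q; the wedge ps − pb = 15 gives 68.6 + 0.2q − (214 - (1/3)q) = 15, so q' = 300.75.
Then pb = 214 − (1/3)·300.75 = 113.75 and ps = 68.6 + 0.2·300.75 = 128.75.
ΔCS = ½(272.625 + 300.75)(123.125 − 113.75) = 2687.6953125; ΔPS = ½(272.625 + 300.75)(128.75 − 123.125) = 1612.6171875.
Government spending = 15 × 300.75 = 4511.25.
DWL = ½ × 15 × (300.75 − 272.625) = 210.9375; fraction = 210.9375 / 4511.25 = 75/1604.

DWL / government spending = 75/1604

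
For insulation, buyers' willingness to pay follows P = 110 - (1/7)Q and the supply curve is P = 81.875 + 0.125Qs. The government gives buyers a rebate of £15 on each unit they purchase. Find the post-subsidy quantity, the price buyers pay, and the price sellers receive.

Pre-subsidy: 110 - (1/7)Q = 81.875 + 0.125Q gives Q* = 105 and P* = 95.
With the rebate, buyers effectively pay Pb = Ps − 15, where Ps is the price sellers receive.
On the curves, Pb = 110 - (1/7)Q and Ps = 81.875 + 0.125Q; the wedge Ps − Pb = 15 gives 81.875 + 0.125Q − (110 - (1/7)Q) = 15, so Q' = 161.
Then Pb = 110 − (1/7)·161 = 87 and Ps = 81.875 + 0.125·161 = 102.

Q' = 161; buyers pay £87; sellers receive £102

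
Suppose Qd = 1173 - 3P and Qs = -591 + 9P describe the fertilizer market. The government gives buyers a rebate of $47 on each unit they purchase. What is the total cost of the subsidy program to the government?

Government cost = $39374.25

Pre-subsidy: 1173 - 3P = -591 + 9P gives P* = 147, Q* = 732.
With the rebate, buyers effectively pay Pb = Ps − 47, where Ps is the price sellers receive.
Demand in terms of Ps becomes Qd = 1173 − 3(Ps − 47) = 1314 - 3Ps. Setting this equal to supply: 1314 - 3Ps = -591 + 9Ps, so Ps = 158.75.
Buyers pay Pb = 158.75 − 47 = 111.75; Q' = -591 + 9·158.75 = 837.75.
Government outlay = subsidy × quantity = 47 × 837.75 = 39374.25.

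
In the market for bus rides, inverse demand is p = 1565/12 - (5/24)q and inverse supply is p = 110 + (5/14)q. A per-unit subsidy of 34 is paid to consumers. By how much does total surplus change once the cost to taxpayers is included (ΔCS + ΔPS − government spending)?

Net change in total surplus = -97104/95

Pre-subsidy: 1565/12 - (5/24)q = 110 + (5/14)q gives q* = 686/19 and p* = 2335/19.
With the rebate, buyers effectively pay pb = ps − 34, where ps is the price sellers receive.
On the curves, pb = 1565/12 - (5/24)q and ps = 110 + (5/14)q; the wedge ps − pb = 34 gives 110 + (5/14)q − (1565/12 - (5/24)q) = 34, so q' = 9142/95.
Then pb = 1565/12 − (5/24)·(9142/95) = 2097/19 and ps = 110 + (5/14)·(9142/95) = 2743/19.
ΔCS = ½(686/19 + 9142/95)(2335/19 − 2097/19) = 1496068/1805; ΔPS = ½(686/19 + 9142/95)(2743/19 − 2335/19) = 2564688/1805.
Government spending = 34 × 9142/95 = 310828/95.
Net change = 1496068/1805 + 2564688/1805 − 310828/95 = -97104/95. The loss equals the DWL triangle ½·34·5712/95.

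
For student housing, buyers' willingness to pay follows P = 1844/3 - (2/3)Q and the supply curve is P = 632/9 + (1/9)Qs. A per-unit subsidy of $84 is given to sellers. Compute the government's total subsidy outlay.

Government cost = $67872

Pre-subsidy: 1844/3 - (2/3)Q = 632/9 + (1/9)Q gives Q* = 700 and P* = 148.
With the subsidy, sellers receive Ps = Pb + 84 for each unit, where Pb is the price buyers pay.
On the curves, Pb = 1844/3 - (2/3)Q and Ps = 632/9 + (1/9)Q; the wedge Ps − Pb = 84 gives 632/9 + (1/9)Q − (1844/3 - (2/3)Q) = 84, so Q' = 808.
Then Pb = 1844/3 − (2/3)·808 = 76 and Ps = 632/9 + (1/9)·808 = 160.
Government outlay = subsidy × quantity = 84 × 808 = 67872.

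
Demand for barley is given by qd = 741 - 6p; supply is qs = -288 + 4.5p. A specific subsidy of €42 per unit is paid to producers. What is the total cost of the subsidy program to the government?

Pre-subsidy: 741 - 6p = -288 + 4.5p gives p* = 98, q* = 153.
With the subsidy, sellers receive ps = pb + 42 for each unit, where pb is the price buyers pay.
Supply in terms of pb becomes qs = -288 + 4.5(pb + 42) = -99 + 4.5pb. Setting this equal to demand: 741 - 6pb = -99 + 4.5pb, so pb = 80.
Sellers receive ps = 80 + 42 = 122; q' = 741 − 6·80 = 261.
Government outlay = subsidy × quantity = 42 × 261 = 10962.

Government cost = €10962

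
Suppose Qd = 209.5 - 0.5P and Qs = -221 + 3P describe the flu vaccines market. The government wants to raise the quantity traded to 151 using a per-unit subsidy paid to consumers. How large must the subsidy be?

At Q = 151, invert demand for the buyer price: Pb = (209.5 − 151)/0.5 = 117; invert supply for the seller price: Ps = (151 − (-221))/3 = 124.
The subsidy must fill the gap: s = Ps − Pb = 124 − 117 = 7.

Required subsidy s = 7 per unit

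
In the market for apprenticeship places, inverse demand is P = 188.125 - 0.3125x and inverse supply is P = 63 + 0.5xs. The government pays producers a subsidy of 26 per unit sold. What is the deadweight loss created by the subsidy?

Deadweight loss = 416

Pre-subsidy: 188.125 - 0.3125x = 63 + 0.5x gives x* = 154 and P* = 140.
With the subsidy, sellers receive Ps = Pb + 26 for each unit, where Pb is the price buyers pay.
On the curves, Pb = 188.125 - 0.3125x and Ps = 63 + 0.5x; the wedge Ps − Pb = 26 gives 63 + 0.5x − (188.125 - 0.3125x) = 26, so x' = 186.
Then Pb = 188.125 − 0.3125·186 = 130 and Ps = 63 + 0.5·186 = 156.
The subsidy expands output by 186 − 154 = 32 past the efficient level; on those units the gap between marginal cost and willingness to pay runs from 0 up to 26.
DWL = ½ × 26 × 32 = 416.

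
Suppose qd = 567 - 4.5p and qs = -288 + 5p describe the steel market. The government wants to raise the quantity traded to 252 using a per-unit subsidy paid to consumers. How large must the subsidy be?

At q = 252, invert demand for the buyer price: pb = (567 − 252)/4.5 = 70; invert supply for the seller price: ps = (252 − (-288))/5 = 108.
The subsidy must fill the gap: s = ps − pb = 108 − 70 = 38.

Required subsidy s = 38 per unit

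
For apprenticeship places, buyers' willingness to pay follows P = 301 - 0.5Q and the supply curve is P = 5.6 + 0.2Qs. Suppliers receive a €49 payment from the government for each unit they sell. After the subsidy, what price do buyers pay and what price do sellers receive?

Buyers pay €55; sellers receive €104

Pre-subsidy: 301 - 0.5Q = 5.6 + 0.2Q gives Q* = 422 and P* = 90.
With the subsidy, sellers receive Ps = Pb + 49 for each unit, where Pb is the price buyers pay.
On the curves, Pb = 301 - 0.5Q and Ps = 5.6 + 0.2Q; the wedge Ps − Pb = 49 gives 5.6 + 0.2Q − (301 - 0.5Q) = 49, so Q' = 492.
Then Pb = 301 − 0.5·492 = 55 and Ps = 5.6 + 0.2·492 = 104.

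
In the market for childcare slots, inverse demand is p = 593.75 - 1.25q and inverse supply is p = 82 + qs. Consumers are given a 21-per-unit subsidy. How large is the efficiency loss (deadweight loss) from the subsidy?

Deadweight loss = 98

Pre-subsidy: 593.75 - 1.25q = 82 + q gives q* = 2047/9 and p* = 2785/9.
With the rebate, buyers effectively pay pb = ps − 21, where ps is the price sellers receive.
On the curves, pb = 593.75 - 1.25q and ps = 82 + q; the wedge ps − pb = 21 gives 82 + q − (593.75 - 1.25q) = 21, so q' = 2131/9.
Then pb = 593.75 − 1.25·(2131/9) = 2680/9 and ps = 82 + 1·(2131/9) = 2869/9.
The subsidy expands output by 2131/9 − 2047/9 = 28/3 past the efficient level; on those units the gap between marginal cost and willingness to pay runs from 0 up to 21.
DWL = ½ × 21 × 28/3 = 98.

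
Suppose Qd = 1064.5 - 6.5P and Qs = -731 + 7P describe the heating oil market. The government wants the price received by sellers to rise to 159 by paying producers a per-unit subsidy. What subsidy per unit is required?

At a seller price of 159, quantity supplied is -731 + 7·159 = 382.
Buyers absorb 382 only when they pay Pb with 1064.5 − 6.5·Pb = 382, i.e. Pb = 105.
s = Ps − Pb = 159 − 105 = 54.

Required subsidy s = 54 per unit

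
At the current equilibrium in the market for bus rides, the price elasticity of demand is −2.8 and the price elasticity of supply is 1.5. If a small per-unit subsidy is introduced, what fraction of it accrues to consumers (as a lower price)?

For a small subsidy around the equilibrium, the benefit split depends on the relative slopes, which at a point are proportional to the elasticities.
Buyer share = εs/(εs + |εd|) = 1.5/(1.5 + 2.8) = 15/43; seller share = |εd|/(εs + |εd|) = 28/43.

Consumer share = 15/43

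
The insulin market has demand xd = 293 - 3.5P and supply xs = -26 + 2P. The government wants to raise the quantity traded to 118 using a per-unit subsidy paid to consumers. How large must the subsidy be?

Required subsidy s = 22 per unit

At x = 118, invert demand for the buyer price: Pb = (293 − 118)/3.5 = 50; invert supply for the seller price: Ps = (118 − (-26))/2 = 72.
The subsidy must fill the gap: s = Ps − Pb = 72 − 50 = 22.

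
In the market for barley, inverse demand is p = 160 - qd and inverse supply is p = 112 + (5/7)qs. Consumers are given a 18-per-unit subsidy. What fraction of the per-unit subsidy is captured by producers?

Pre-subsidy: 160 - q = 112 + (5/7)q gives q* = 28 and p* = 132.
With the rebate, buyers effectively pay pb = ps − 18, where ps is the price sellers receive.
On the curves, pb = 160 - q and ps = 112 + (5/7)q; the wedge ps − pb = 18 gives 112 + (5/7)q − (160 - q) = 18, so q' = 38.5.
Then pb = 160 − 1·38.5 = 121.5 and ps = 112 + (5/7)·38.5 = 139.5.
Buyers' price falls by p* − pb = 132 − 121.5 = 10.5; sellers' price rises by ps − p* = 139.5 − 132 = 7.5.
So producers capture 7.5/18 = 5/12 of each unit of subsidy.

Producer share = 5/12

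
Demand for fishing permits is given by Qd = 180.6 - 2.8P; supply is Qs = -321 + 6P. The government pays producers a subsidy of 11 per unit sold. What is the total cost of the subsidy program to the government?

Government cost = 462

Pre-subsidy: 180.6 - 2.8P = -321 + 6P gives P* = 57, Q* = 21.
With the subsidy, sellers receive Ps = Pb + 11 for each unit, where Pb is the price buyers pay.
Supply in terms of Pb becomes Qs = -321 + 6(Pb + 11) = -255 + 6Pb. Setting this equal to demand: 180.6 - 2.8Pb = -255 + 6Pb, so Pb = 49.5.
Sellers receive Ps = 49.5 + 11 = 60.5; Q' = 180.6 − 2.8·49.5 = 42.
Government outlay = subsidy × quantity = 11 × 42 = 462.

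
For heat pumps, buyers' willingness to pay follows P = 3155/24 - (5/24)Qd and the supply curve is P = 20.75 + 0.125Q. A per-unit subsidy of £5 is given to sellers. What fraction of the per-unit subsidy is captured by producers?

Producer share = 0.375

Pre-subsidy: 3155/24 - (5/24)Q = 20.75 + 0.125Q gives Q* = 332.125 and P* = 62.265625.
With the subsidy, sellers receive Ps = Pb + 5 for each unit, where Pb is the price buyers pay.
On the curves, Pb = 3155/24 - (5/24)Q and Ps = 20.75 + 0.125Q; the wedge Ps − Pb = 5 gives 20.75 + 0.125Q − (3155/24 - (5/24)Q) = 5, so Q' = 347.125.
Then Pb = 3155/24 − (5/24)·347.125 = 59.140625 and Ps = 20.75 + 0.125·347.125 = 64.140625.
Buyers' price falls by P* − Pb = 62.265625 − 59.140625 = 3.125; sellers' price rises by Ps − P* = 64.140625 − 62.265625 = 1.875.
So producers capture 1.875/5 = 0.375 of each unit of subsidy.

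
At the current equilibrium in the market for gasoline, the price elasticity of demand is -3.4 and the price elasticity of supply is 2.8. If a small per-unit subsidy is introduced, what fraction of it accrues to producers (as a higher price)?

Producer share = 17/31

For a small subsidy around the equilibrium, the benefit split depends on the relative slopes, which at a point are proportional to the elasticities.
Buyer share = εs/(εs + |εd|) = 2.8/(2.8 + 3.4) = 14/31; seller share = |εd|/(εs + |εd|) = 17/31.
So producers capture 17/31 of the subsidy.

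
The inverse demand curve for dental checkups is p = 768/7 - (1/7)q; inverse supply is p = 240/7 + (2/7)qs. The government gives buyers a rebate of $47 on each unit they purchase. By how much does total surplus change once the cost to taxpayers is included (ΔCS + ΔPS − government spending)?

Net change in total surplus = -15463/6

Pre-subsidy: 768/7 - (1/7)q = 240/7 + (2/7)q gives q* = 176 and p* = 592/7.
With the rebate, buyers effectively pay pb = ps − 47, where ps is the price sellers receive.
On the curves, pb = 768/7 - (1/7)q and ps = 240/7 + (2/7)q; the wedge ps − pb = 47 gives 240/7 + (2/7)q − (768/7 - (1/7)q) = 47, so q' = 857/3.
Then pb = 768/7 − (1/7)·(857/3) = 1447/21 and ps = 240/7 + (2/7)·(857/3) = 2434/21.
ΔCS = ½(176 + 857/3)(592/7 − 1447/21) = 65095/18; ΔPS = ½(176 + 857/3)(2434/21 − 592/7) = 65095/9.
Government spending = 47 × 857/3 = 40279/3.
Net change = 65095/18 + 65095/9 − 40279/3 = -15463/6. The loss equals the DWL triangle ½·47·329/3.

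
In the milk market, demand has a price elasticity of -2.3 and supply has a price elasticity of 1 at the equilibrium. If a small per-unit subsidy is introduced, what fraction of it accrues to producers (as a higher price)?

Producer share = 23/33

For a small subsidy around the equilibrium, the benefit split depends on the relative slopes, which at a point are proportional to the elasticities.
Buyer share = εs/(εs + |εd|) = 1/(1 + 2.3) = 10/33; seller share = |εd|/(εs + |εd|) = 23/33.
So producers capture 23/33 of the subsidy.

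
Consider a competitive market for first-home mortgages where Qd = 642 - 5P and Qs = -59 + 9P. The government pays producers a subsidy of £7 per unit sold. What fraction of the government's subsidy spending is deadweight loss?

DWL / government spending = 315/11596

Pre-subsidy: 642 - 5P = -59 + 9P gives P* = 701/14, Q* = 5483/14.
With the subsidy, sellers receive Ps = Pb + 7 for each unit, where Pb is the price buyers pay.
Supply in terms of Pb becomes Qs = -59 + 9(Pb + 7) = 4 + 9Pb. Setting this equal to demand: 642 - 5Pb = 4 + 9Pb, so Pb = 319/7.
Sellers receive Ps = 319/7 + 7 = 368/7; Q' = 642 − 5·(319/7) = 2899/7.
ΔCS = ½(5483/14 + 2899/7)(701/14 − 319/7) = 101529/56; ΔPS = ½(5483/14 + 2899/7)(368/7 − 701/14) = 56405/56.
Government spending = 7 × 2899/7 = 2899.
DWL = ½ × 7 × (2899/7 − 5483/14) = 78.75; fraction = 78.75 / 2899 = 315/11596.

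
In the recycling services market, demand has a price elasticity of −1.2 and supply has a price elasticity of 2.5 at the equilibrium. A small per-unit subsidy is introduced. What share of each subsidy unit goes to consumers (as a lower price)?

Consumer share = 25/37

For a small subsidy around the equilibrium, the benefit split depends on the relative slopes, which at a point are proportional to the elasticities.
Buyer share = εs/(εs + |εd|) = 2.5/(2.5 + 1.2) = 25/37; seller share = |εd|/(εs + |εd|) = 12/37.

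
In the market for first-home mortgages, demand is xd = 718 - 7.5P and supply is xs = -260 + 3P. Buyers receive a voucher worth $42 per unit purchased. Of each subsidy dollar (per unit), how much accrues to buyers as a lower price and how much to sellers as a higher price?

Buyers gain $12 per unit; sellers gain $30 per unit

Pre-subsidy: 718 - 7.5P = -260 + 3P gives P* = 652/7, x* = 136/7.
With the rebate, buyers effectively pay Pb = Ps − 42, where Ps is the price sellers receive.
Demand in terms of Ps becomes xd = 718 − 7.5(Ps − 42) = 1033 - 7.5Ps. Setting this equal to supply: 1033 - 7.5Ps = -260 + 3Ps, so Ps = 862/7.
Buyers pay Pb = 862/7 − 42 = 568/7; x' = -260 + 3·(862/7) = 766/7.
Buyers' price falls by P* − Pb = 652/7 − 568/7 = 12; sellers' price rises by Ps − P* = 862/7 − 652/7 = 30.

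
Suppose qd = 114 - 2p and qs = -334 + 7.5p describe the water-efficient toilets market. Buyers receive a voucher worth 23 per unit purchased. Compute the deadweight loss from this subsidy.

Pre-subsidy: 114 - 2p = -334 + 7.5p gives p* = 896/19, q* = 374/19.
With the rebate, buyers effectively pay pb = ps − 23, where ps is the price sellers receive.
Demand in terms of ps becomes qd = 114 − 2(ps − 23) = 160 - 2ps. Setting this equal to supply: 160 - 2ps = -334 + 7.5ps, so ps = 52.
Buyers pay pb = 52 − 23 = 29; q' = -334 + 7.5·52 = 56.
The subsidy expands output by 56 − 374/19 = 690/19 past the efficient level; on those units the gap between marginal cost and willingness to pay runs from 0 up to 23.
DWL = ½ × 23 × 690/19 = 7935/19.

Deadweight loss = 7935/19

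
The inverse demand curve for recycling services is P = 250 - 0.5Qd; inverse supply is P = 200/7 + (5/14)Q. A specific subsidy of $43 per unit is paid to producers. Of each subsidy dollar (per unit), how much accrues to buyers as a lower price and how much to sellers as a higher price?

Pre-subsidy: 250 - 0.5Q = 200/7 + (5/14)Q gives Q* = 775/3 and P* = 725/6.
With the subsidy, sellers receive Ps = Pb + 43 for each unit, where Pb is the price buyers pay.
On the curves, Pb = 250 - 0.5Q and Ps = 200/7 + (5/14)Q; the wedge Ps − Pb = 43 gives 200/7 + (5/14)Q − (250 - 0.5Q) = 43, so Q' = 308.5.
Then Pb = 250 − 0.5·308.5 = 95.75 and Ps = 200/7 + (5/14)·308.5 = 138.75.
Buyers' price falls by P* − Pb = 725/6 − 95.75 = 301/12; sellers' price rises by Ps − P* = 138.75 − 725/6 = 215/12.

Buyers gain 301/12 per unit; sellers gain 215/12 per unit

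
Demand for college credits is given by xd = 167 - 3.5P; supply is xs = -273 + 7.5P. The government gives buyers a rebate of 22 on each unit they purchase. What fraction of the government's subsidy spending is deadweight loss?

DWL / government spending = 35/106

Pre-subsidy: 167 - 3.5P = -273 + 7.5P gives P* = 40, x* = 27.
With the rebate, buyers effectively pay Pb = Ps − 22, where Ps is the price sellers receive.
Demand in terms of Ps becomes xd = 167 − 3.5(Ps − 22) = 244 - 3.5Ps. Setting this equal to supply: 244 - 3.5Ps = -273 + 7.5Ps, so Ps = 47.
Buyers pay Pb = 47 − 22 = 25; x' = -273 + 7.5·47 = 79.5.
ΔCS = ½(27 + 79.5)(40 − 25) = 798.75; ΔPS = ½(27 + 79.5)(47 − 40) = 372.75.
Government spending = 22 × 79.5 = 1749.
DWL = ½ × 22 × (79.5 − 27) = 577.5; fraction = 577.5 / 1749 = 35/106.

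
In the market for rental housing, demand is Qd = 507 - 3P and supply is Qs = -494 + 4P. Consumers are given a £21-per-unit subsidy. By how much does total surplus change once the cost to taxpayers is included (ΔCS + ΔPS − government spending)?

Net change in total surplus = -£378

Pre-subsidy: 507 - 3P = -494 + 4P gives P* = 143, Q* = 78.
With the rebate, buyers effectively pay Pb = Ps − 21, where Ps is the price sellers receive.
Demand in terms of Ps becomes Qd = 507 − 3(Ps − 21) = 570 - 3Ps. Setting this equal to supply: 570 - 3Ps = -494 + 4Ps, so Ps = 152.
Buyers pay Pb = 152 − 21 = 131; Q' = -494 + 4·152 = 114.
ΔCS = ½(78 + 114)(143 − 131) = 1152; ΔPS = ½(78 + 114)(152 − 143) = 864.
Government spending = 21 × 114 = 2394.
Net change = 1152 + 864 − 2394 = -378. The loss equals the DWL triangle ½·21·36.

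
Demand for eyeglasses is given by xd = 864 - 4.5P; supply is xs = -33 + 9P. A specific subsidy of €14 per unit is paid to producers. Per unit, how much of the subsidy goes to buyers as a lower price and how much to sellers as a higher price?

Buyers gain 28/3 per unit; sellers gain 14/3 per unit

Pre-subsidy: 864 - 4.5P = -33 + 9P gives P* = 598/9, x* = 565.
With the subsidy, sellers receive Ps = Pb + 14 for each unit, where Pb is the price buyers pay.
Supply in terms of Pb becomes xs = -33 + 9(Pb + 14) = 93 + 9Pb. Setting this equal to demand: 864 - 4.5Pb = 93 + 9Pb, so Pb = 514/9.
Sellers receive Ps = 514/9 + 14 = 640/9; x' = 864 − 4.5·(514/9) = 607.
Buyers' price falls by P* − Pb = 598/9 − 514/9 = 28/3; sellers' price rises by Ps − P* = 640/9 − 598/9 = 14/3.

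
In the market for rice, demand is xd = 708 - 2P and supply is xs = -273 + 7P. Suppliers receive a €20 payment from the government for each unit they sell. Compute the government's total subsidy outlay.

Pre-subsidy: 708 - 2P = -273 + 7P gives P* = 109, x* = 490.
With the subsidy, sellers receive Ps = Pb + 20 for each unit, where Pb is the price buyers pay.
Supply in terms of Pb becomes xs = -273 + 7(Pb + 20) = -133 + 7Pb. Setting this equal to demand: 708 - 2Pb = -133 + 7Pb, so Pb = 841/9.
Sellers receive Ps = 841/9 + 20 = 1021/9; x' = 708 − 2·(841/9) = 4690/9.
Government outlay = subsidy × quantity = 20 × 4690/9 = 93800/9.

Government cost = 93800/9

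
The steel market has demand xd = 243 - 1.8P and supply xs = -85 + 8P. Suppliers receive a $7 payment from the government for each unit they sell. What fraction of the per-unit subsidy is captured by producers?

Pre-subsidy: 243 - 1.8P = -85 + 8P gives P* = 1640/49, x* = 8955/49.
With the subsidy, sellers receive Ps = Pb + 7 for each unit, where Pb is the price buyers pay.
Supply in terms of Pb becomes xs = -85 + 8(Pb + 7) = -29 + 8Pb. Setting this equal to demand: 243 - 1.8Pb = -29 + 8Pb, so Pb = 1360/49.
Sellers receive Ps = 1360/49 + 7 = 1703/49; x' = 243 − 1.8·(1360/49) = 9459/49.
Buyers' price falls by P* − Pb = 1640/49 − 1360/49 = 40/7; sellers' price rises by Ps − P* = 1703/49 − 1640/49 = 9/7.
So producers capture (9/7)/7 = 9/49 of each unit of subsidy.

Producer share = 9/49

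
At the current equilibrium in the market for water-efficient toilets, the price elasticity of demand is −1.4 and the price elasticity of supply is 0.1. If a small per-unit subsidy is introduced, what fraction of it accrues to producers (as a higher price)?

For a small subsidy around the equilibrium, the benefit split depends on the relative slopes, which at a point are proportional to the elasticities.
Buyer share = εs/(εs + |εd|) = 0.1/(0.1 + 1.4) = 1/15; seller share = |εd|/(εs + |εd|) = 14/15.
So producers capture 14/15 of the subsidy.

Producer share = 14/15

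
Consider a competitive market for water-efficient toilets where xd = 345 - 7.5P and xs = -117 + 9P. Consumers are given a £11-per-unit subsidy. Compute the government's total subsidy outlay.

Government cost = £1980

Pre-subsidy: 345 - 7.5P = -117 + 9P gives P* = 28, x* = 135.
With the rebate, buyers effectively pay Pb = Ps − 11, where Ps is the price sellers receive.
Demand in terms of Ps becomes xd = 345 − 7.5(Ps − 11) = 427.5 - 7.5Ps. Setting this equal to supply: 427.5 - 7.5Ps = -117 + 9Ps, so Ps = 33.
Buyers pay Pb = 33 − 11 = 22; x' = -117 + 9·33 = 180.
Government outlay = subsidy × quantity = 11 × 180 = 1980.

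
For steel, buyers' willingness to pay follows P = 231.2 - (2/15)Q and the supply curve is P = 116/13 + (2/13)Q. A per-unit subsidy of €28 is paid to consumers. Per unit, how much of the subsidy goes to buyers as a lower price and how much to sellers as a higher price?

Pre-subsidy: 231.2 - (2/15)Q = 116/13 + (2/13)Q gives Q* = 774 and P* = 128.
With the rebate, buyers effectively pay Pb = Ps − 28, where Ps is the price sellers receive.
On the curves, Pb = 231.2 - (2/15)Q and Ps = 116/13 + (2/13)Q; the wedge Ps − Pb = 28 gives 116/13 + (2/13)Q − (231.2 - (2/15)Q) = 28, so Q' = 871.5.
Then Pb = 231.2 − (2/15)·871.5 = 115 and Ps = 116/13 + (2/13)·871.5 = 143.
Buyers' price falls by P* − Pb = 128 − 115 = 13; sellers' price rises by Ps − P* = 143 − 128 = 15.

Buyers gain €13 per unit; sellers gain €15 per unit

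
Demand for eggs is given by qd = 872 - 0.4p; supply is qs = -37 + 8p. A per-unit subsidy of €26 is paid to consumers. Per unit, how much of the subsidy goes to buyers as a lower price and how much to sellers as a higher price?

Buyers gain 520/21 per unit; sellers gain 26/21 per unit

Pre-subsidy: 872 - 0.4p = -37 + 8p gives p* = 1515/14, q* = 5801/7.
With the rebate, buyers effectively pay pb = ps − 26, where ps is the price sellers receive.
Demand in terms of ps becomes qd = 872 − 0.4(ps − 26) = 882.4 - 0.4ps. Setting this equal to supply: 882.4 - 0.4ps = -37 + 8ps, so ps = 4597/42.
Buyers pay pb = 4597/42 − 26 = 3505/42; q' = -37 + 8·(4597/42) = 17611/21.
Buyers' price falls by p* − pb = 1515/14 − 3505/42 = 520/21; sellers' price rises by ps − p* = 4597/42 − 1515/14 = 26/21.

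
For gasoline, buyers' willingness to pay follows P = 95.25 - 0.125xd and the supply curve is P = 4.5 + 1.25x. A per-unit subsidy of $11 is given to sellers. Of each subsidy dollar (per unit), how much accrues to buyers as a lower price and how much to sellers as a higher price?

Pre-subsidy: 95.25 - 0.125x = 4.5 + 1.25x gives x* = 66 and P* = 87.
With the subsidy, sellers receive Ps = Pb + 11 for each unit, where Pb is the price buyers pay.
On the curves, Pb = 95.25 - 0.125x and Ps = 4.5 + 1.25x; the wedge Ps − Pb = 11 gives 4.5 + 1.25x − (95.25 - 0.125x) = 11, so x' = 74.
Then Pb = 95.25 − 0.125·74 = 86 and Ps = 4.5 + 1.25·74 = 97.
Buyers' price falls by P* − Pb = 87 − 86 = 1; sellers' price rises by Ps − P* = 97 − 87 = 10.

Buyers gain $1 per unit; sellers gain $10 per unit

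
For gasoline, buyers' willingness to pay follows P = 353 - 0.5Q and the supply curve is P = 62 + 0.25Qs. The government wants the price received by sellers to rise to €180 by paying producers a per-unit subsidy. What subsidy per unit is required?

At a seller price of 180, quantity supplied is -248 + 4·180 = 472.
Buyers absorb 472 only when they pay Pb = 353 − 0.5·472 = 117.
s = Ps − Pb = 180 − 117 = 63.

Required subsidy s = €63 per unit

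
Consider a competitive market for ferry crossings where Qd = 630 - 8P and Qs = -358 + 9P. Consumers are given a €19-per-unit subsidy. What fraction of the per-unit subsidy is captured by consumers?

Consumer share = 9/17

Pre-subsidy: 630 - 8P = -358 + 9P gives P* = 988/17, Q* = 2806/17.
With the rebate, buyers effectively pay Pb = Ps − 19, where Ps is the price sellers receive.
Demand in terms of Ps becomes Qd = 630 − 8(Ps − 19) = 782 - 8Ps. Setting this equal to supply: 782 - 8Ps = -358 + 9Ps, so Ps = 1140/17.
Buyers pay Pb = 1140/17 − 19 = 817/17; Q' = -358 + 9·(1140/17) = 4174/17.
Buyers' price falls by P* − Pb = 988/17 − 817/17 = 171/17; sellers' price rises by Ps − P* = 1140/17 − 988/17 = 152/17.
So consumers capture (171/17)/19 = 9/17 of each unit of subsidy.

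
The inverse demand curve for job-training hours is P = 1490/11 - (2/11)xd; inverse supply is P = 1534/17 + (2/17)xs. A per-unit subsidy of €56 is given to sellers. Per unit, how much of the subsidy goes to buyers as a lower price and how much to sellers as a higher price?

Buyers gain €34 per unit; sellers gain €22 per unit

Pre-subsidy: 1490/11 - (2/11)x = 1534/17 + (2/17)x gives x* = 151 and P* = 108.
With the subsidy, sellers receive Ps = Pb + 56 for each unit, where Pb is the price buyers pay.
On the curves, Pb = 1490/11 - (2/11)x and Ps = 1534/17 + (2/17)x; the wedge Ps − Pb = 56 gives 1534/17 + (2/17)x − (1490/11 - (2/11)x) = 56, so x' = 338.
Then Pb = 1490/11 − (2/11)·338 = 74 and Ps = 1534/17 + (2/17)·338 = 130.
Buyers' price falls by P* − Pb = 108 − 74 = 34; sellers' price rises by Ps − P* = 130 − 108 = 22.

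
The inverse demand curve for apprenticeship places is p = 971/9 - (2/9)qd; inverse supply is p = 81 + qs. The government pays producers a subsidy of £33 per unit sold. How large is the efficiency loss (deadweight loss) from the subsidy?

Deadweight loss = £445.5

Pre-subsidy: 971/9 - (2/9)q = 81 + q gives q* = 22 and p* = 103.
With the subsidy, sellers receive ps = pb + 33 for each unit, where pb is the price buyers pay.
On the curves, pb = 971/9 - (2/9)q and ps = 81 + q; the wedge ps − pb = 33 gives 81 + q − (971/9 - (2/9)q) = 33, so q' = 49.
Then pb = 971/9 − (2/9)·49 = 97 and ps = 81 + 1·49 = 130.
The subsidy expands output by 49 − 22 = 27 past the efficient level; on those units the gap between marginal cost and willingness to pay runs from 0 up to 33.
DWL = ½ × 33 × 27 = 445.5.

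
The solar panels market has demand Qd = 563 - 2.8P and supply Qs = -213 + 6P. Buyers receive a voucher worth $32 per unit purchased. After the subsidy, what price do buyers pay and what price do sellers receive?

Pre-subsidy: 563 - 2.8P = -213 + 6P gives P* = 970/11, Q* = 3477/11.
With the rebate, buyers effectively pay Pb = Ps − 32, where Ps is the price sellers receive.
Demand in terms of Ps becomes Qd = 563 − 2.8(Ps − 32) = 652.6 - 2.8Ps. Setting this equal to supply: 652.6 - 2.8Ps = -213 + 6Ps, so Ps = 1082/11.
Buyers pay Pb = 1082/11 − 32 = 730/11; Q' = -213 + 6·(1082/11) = 4149/11.

Buyers pay 730/11; sellers receive 1082/11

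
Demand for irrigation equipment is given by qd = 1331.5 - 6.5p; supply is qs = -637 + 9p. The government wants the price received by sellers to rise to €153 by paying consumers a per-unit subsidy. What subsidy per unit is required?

Required subsidy s = €62 per unit

At a seller price of 153, quantity supplied is -637 + 9·153 = 740.
Buyers absorb 740 only when they pay pb with 1331.5 − 6.5·pb = 740, i.e. pb = 91.
s = ps − pb = 153 − 91 = 62.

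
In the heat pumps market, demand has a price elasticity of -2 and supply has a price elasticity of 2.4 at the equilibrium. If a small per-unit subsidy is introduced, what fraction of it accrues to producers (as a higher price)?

For a small subsidy around the equilibrium, the benefit split depends on the relative slopes, which at a point are proportional to the elasticities.
Buyer share = εs/(εs + |εd|) = 2.4/(2.4 + 2) = 6/11; seller share = |εd|/(εs + |εd|) = 5/11.
So producers capture 5/11 of the subsidy.

Producer share = 5/11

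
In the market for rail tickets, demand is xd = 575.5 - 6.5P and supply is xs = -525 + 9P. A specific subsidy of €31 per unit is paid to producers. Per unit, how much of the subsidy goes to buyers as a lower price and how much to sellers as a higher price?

Buyers gain €18 per unit; sellers gain €13 per unit

Pre-subsidy: 575.5 - 6.5P = -525 + 9P gives P* = 71, x* = 114.
With the subsidy, sellers receive Ps = Pb + 31 for each unit, where Pb is the price buyers pay.
Supply in terms of Pb becomes xs = -525 + 9(Pb + 31) = -246 + 9Pb. Setting this equal to demand: 575.5 - 6.5Pb = -246 + 9Pb, so Pb = 53.
Sellers receive Ps = 53 + 31 = 84; x' = 575.5 − 6.5·53 = 231.
Buyers' price falls by P* − Pb = 71 − 53 = 18; sellers' price rises by Ps − P* = 84 − 71 = 13.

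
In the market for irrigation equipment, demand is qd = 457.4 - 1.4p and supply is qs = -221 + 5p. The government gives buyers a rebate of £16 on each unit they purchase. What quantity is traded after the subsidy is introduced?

q' = 326.5

Pre-subsidy: 457.4 - 1.4p = -221 + 5p gives p* = 106, q* = 309.
With the rebate, buyers effectively pay pb = ps − 16, where ps is the price sellers receive.
Demand in terms of ps becomes qd = 457.4 − 1.4(ps − 16) = 479.8 - 1.4ps. Setting this equal to supply: 479.8 - 1.4ps = -221 + 5ps, so ps = 109.5.
Buyers pay pb = 109.5 − 16 = 93.5; q' = -221 + 5·109.5 = 326.5.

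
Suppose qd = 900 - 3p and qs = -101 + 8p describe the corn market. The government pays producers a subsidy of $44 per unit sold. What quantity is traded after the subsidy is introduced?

q' = 723

Pre-subsidy: 900 - 3p = -101 + 8p gives p* = 91, q* = 627.
With the subsidy, sellers receive ps = pb + 44 for each unit, where pb is the price buyers pay.
Supply in terms of pb becomes qs = -101 + 8(pb + 44) = 251 + 8pb. Setting this equal to demand: 900 - 3pb = 251 + 8pb, so pb = 59.
Sellers receive ps = 59 + 44 = 103; q' = 900 − 3·59 = 723.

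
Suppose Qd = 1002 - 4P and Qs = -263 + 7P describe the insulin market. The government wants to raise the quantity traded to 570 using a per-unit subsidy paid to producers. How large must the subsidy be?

At Q = 570, invert demand for the buyer price: Pb = (1002 − 570)/4 = 108; invert supply for the seller price: Ps = (570 − (-263))/7 = 119.
The subsidy must fill the gap: s = Ps − Pb = 119 − 108 = 11.

Required subsidy s = 11 per unit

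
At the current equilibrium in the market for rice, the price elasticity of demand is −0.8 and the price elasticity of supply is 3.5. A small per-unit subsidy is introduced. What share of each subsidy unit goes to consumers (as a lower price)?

For a small subsidy around the equilibrium, the benefit split depends on the relative slopes, which at a point are proportional to the elasticities.
Buyer share = εs/(εs + |εd|) = 3.5/(3.5 + 0.8) = 35/43; seller share = |εd|/(εs + |εd|) = 8/43.

Consumer share = 35/43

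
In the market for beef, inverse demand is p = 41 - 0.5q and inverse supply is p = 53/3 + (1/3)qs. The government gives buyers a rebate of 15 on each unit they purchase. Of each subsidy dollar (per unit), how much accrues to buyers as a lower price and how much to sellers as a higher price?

Pre-subsidy: 41 - 0.5q = 53/3 + (1/3)q gives q* = 28 and p* = 27.
With the rebate, buyers effectively pay pb = ps − 15, where ps is the price sellers receive.
On the curves, pb = 41 - 0.5q and ps = 53/3 + (1/3)q; the wedge ps − pb = 15 gives 53/3 + (1/3)q − (41 - 0.5q) = 15, so q' = 46.
Then pb = 41 − 0.5·46 = 18 and ps = 53/3 + (1/3)·46 = 33.
Buyers' price falls by p* − pb = 27 − 18 = 9; sellers' price rises by ps − p* = 33 − 27 = 6.

Buyers gain 9 per unit; sellers gain 6 per unit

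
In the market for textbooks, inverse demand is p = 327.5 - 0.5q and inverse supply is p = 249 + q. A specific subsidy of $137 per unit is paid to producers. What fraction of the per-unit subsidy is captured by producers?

Pre-subsidy: 327.5 - 0.5q = 249 + q gives q* = 157/3 and p* = 904/3.
With the subsidy, sellers receive ps = pb + 137 for each unit, where pb is the price buyers pay.
On the curves, pb = 327.5 - 0.5q and ps = 249 + q; the wedge ps − pb = 137 gives 249 + q − (327.5 - 0.5q) = 137, so q' = 431/3.
Then pb = 327.5 − 0.5·(431/3) = 767/3 and ps = 249 + 1·(431/3) = 1178/3.
Buyers' price falls by p* − pb = 904/3 − 767/3 = 137/3; sellers' price rises by ps − p* = 1178/3 − 904/3 = 274/3.
So producers capture (274/3)/137 = 2/3 of each unit of subsidy.

Producer share = 2/3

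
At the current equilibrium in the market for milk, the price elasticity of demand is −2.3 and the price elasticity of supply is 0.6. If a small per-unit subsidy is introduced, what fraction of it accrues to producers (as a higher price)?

Producer share = 23/29

For a small subsidy around the equilibrium, the benefit split depends on the relative slopes, which at a point are proportional to the elasticities.
Buyer share = εs/(εs + |εd|) = 0.6/(0.6 + 2.3) = 6/29; seller share = |εd|/(εs + |εd|) = 23/29.
So producers capture 23/29 of the subsidy.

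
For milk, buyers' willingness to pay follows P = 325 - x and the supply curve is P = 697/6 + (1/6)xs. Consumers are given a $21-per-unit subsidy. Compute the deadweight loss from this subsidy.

Deadweight loss = $189

Pre-subsidy: 325 - x = 697/6 + (1/6)x gives x* = 179 and P* = 146.
With the rebate, buyers effectively pay Pb = Ps − 21, where Ps is the price sellers receive.
On the curves, Pb = 325 - x and Ps = 697/6 + (1/6)x; the wedge Ps − Pb = 21 gives 697/6 + (1/6)x − (325 - x) = 21, so x' = 197.
Then Pb = 325 − 1·197 = 128 and Ps = 697/6 + (1/6)·197 = 149.
The subsidy expands output by 197 − 179 = 18 past the efficient level; on those units the gap between marginal cost and willingness to pay runs from 0 up to 21.
DWL = ½ × 21 × 18 = 189.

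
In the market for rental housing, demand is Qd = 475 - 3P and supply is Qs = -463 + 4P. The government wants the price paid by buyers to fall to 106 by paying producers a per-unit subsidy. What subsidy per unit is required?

At a buyer price of 106, quantity demanded is 475 − 3·106 = 157.
Sellers supply 157 only when they receive Ps with -463 + 4·Ps = 157, i.e. Ps = 155.
s = Ps − Pb = 155 − 106 = 49.

Required subsidy s = 49 per unit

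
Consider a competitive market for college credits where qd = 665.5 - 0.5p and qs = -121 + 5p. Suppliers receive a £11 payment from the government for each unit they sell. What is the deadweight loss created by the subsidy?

Deadweight loss = £27.5

Pre-subsidy: 665.5 - 0.5p = -121 + 5p gives p* = 143, q* = 594.
With the subsidy, sellers receive ps = pb + 11 for each unit, where pb is the price buyers pay.
Supply in terms of pb becomes qs = -121 + 5(pb + 11) = -66 + 5pb. Setting this equal to demand: 665.5 - 0.5pb = -66 + 5pb, so pb = 133.
Sellers receive ps = 133 + 11 = 144; q' = 665.5 − 0.5·133 = 599.
The subsidy expands output by 599 − 594 = 5 past the efficient level; on those units the gap between marginal cost and willingness to pay runs from 0 up to 11.
DWL = ½ × 11 × 5 = 27.5.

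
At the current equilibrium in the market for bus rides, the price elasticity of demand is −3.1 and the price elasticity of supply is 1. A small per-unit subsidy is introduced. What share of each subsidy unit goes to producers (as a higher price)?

For a small subsidy around the equilibrium, the benefit split depends on the relative slopes, which at a point are proportional to the elasticities.
Buyer share = εs/(εs + |εd|) = 1/(1 + 3.1) = 10/41; seller share = |εd|/(εs + |εd|) = 31/41.
So producers capture 31/41 of the subsidy.

Producer share = 31/41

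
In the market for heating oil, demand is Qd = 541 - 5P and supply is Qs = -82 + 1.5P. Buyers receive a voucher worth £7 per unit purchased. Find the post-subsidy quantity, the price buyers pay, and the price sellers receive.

Q' = 908/13; buyers pay 1225/13; sellers receive 1316/13

Pre-subsidy: 541 - 5P = -82 + 1.5P gives P* = 1246/13, Q* = 803/13.
With the rebate, buyers effectively pay Pb = Ps − 7, where Ps is the price sellers receive.
Demand in terms of Ps becomes Qd = 541 − 5(Ps − 7) = 576 - 5Ps. Setting this equal to supply: 576 - 5Ps = -82 + 1.5Ps, so Ps = 1316/13.
Buyers pay Pb = 1316/13 − 7 = 1225/13; Q' = -82 + 1.5·(1316/13) = 908/13.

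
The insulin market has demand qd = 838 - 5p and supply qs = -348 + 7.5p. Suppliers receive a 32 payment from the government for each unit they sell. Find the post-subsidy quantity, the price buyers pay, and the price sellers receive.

q' = 459.6; buyers pay 75.68; sellers receive 107.68

Pre-subsidy: 838 - 5p = -348 + 7.5p gives p* = 94.88, q* = 363.6.
With the subsidy, sellers receive ps = pb + 32 for each unit, where pb is the price buyers pay.
Supply in terms of pb becomes qs = -348 + 7.5(pb + 32) = -108 + 7.5pb. Setting this equal to demand: 838 - 5pb = -108 + 7.5pb, so pb = 75.68.
Sellers receive ps = 75.68 + 32 = 107.68; q' = 838 − 5·75.68 = 459.6.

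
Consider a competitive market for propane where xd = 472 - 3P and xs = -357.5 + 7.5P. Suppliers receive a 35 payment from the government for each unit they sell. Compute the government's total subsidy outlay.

Pre-subsidy: 472 - 3P = -357.5 + 7.5P gives P* = 79, x* = 235.
With the subsidy, sellers receive Ps = Pb + 35 for each unit, where Pb is the price buyers pay.
Supply in terms of Pb becomes xs = -357.5 + 7.5(Pb + 35) = -95 + 7.5Pb. Setting this equal to demand: 472 - 3Pb = -95 + 7.5Pb, so Pb = 54.
Sellers receive Ps = 54 + 35 = 89; x' = 472 − 3·54 = 310.
Government outlay = subsidy × quantity = 35 × 310 = 10850.

Government cost = 10850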